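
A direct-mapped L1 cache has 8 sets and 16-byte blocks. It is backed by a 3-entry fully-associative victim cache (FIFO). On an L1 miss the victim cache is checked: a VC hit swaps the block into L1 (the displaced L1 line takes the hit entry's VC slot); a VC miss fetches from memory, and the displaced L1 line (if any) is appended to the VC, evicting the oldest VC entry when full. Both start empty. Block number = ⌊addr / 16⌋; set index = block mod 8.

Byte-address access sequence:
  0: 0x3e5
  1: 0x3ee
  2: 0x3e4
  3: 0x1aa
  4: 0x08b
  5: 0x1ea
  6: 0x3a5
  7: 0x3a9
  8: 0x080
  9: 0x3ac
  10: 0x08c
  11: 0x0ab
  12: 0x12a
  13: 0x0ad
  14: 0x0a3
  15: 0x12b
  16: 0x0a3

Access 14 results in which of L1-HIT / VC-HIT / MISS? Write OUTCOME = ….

OUTCOME = L1-HIT

0: 0x3e5 (blk 62, set 6) → MISS  vc=[]
1: 0x3ee (blk 62, set 6) → L1-HIT  vc=[]
2: 0x3e4 (blk 62, set 6) → L1-HIT  vc=[]
3: 0x1aa (blk 26, set 2) → MISS  vc=[]
4: 0x8b (blk 8, set 0) → MISS  vc=[]
5: 0x1ea (blk 30, set 6) → MISS  vc=[62]
6: 0x3a5 (blk 58, set 2) → MISS  vc=[62, 26]
7: 0x3a9 (blk 58, set 2) → L1-HIT  vc=[62, 26]
8: 0x80 (blk 8, set 0) → L1-HIT  vc=[62, 26]
9: 0x3ac (blk 58, set 2) → L1-HIT  vc=[62, 26]
10: 0x8c (blk 8, set 0) → L1-HIT  vc=[62, 26]
11: 0xab (blk 10, set 2) → MISS  vc=[62, 26, 58]
12: 0x12a (blk 18, set 2) → MISS  vc=[26, 58, 10]
13: 0xad (blk 10, set 2) → VC-HIT  vc=[26, 58, 18]
14: 0xa3 (blk 10, set 2) → L1-HIT  vc=[26, 58, 18]
15: 0x12b (blk 18, set 2) → VC-HIT  vc=[26, 58, 10]
16: 0xa3 (blk 10, set 2) → VC-HIT  vc=[26, 58, 18]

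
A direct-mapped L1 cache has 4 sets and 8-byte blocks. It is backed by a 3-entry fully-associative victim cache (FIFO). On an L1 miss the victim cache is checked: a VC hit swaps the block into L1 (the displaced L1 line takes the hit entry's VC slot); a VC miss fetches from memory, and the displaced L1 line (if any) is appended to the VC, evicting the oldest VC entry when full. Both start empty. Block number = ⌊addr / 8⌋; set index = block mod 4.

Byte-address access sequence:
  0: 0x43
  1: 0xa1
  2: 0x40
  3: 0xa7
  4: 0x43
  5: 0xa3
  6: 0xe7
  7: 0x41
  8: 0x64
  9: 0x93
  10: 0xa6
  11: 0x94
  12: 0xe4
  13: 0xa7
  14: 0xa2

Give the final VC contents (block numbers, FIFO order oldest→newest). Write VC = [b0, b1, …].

VC = [28, 12, 8]

  [0] addr=0x43 blk=8 s=0: MISS | VC []
  [1] addr=0xa1 blk=20 s=0: MISS | VC [8]
  [2] addr=0x40 blk=8 s=0: VC-HIT | VC [20]
  [3] addr=0xa7 blk=20 s=0: VC-HIT | VC [8]
  [4] addr=0x43 blk=8 s=0: VC-HIT | VC [20]
  [5] addr=0xa3 blk=20 s=0: VC-HIT | VC [8]
  [6] addr=0xe7 blk=28 s=0: MISS | VC [8, 20]
  [7] addr=0x41 blk=8 s=0: VC-HIT | VC [28, 20]
  [8] addr=0x64 blk=12 s=0: MISS | VC [28, 20, 8]
  [9] addr=0x93 blk=18 s=2: MISS | VC [28, 20, 8]
  [10] addr=0xa6 blk=20 s=0: VC-HIT | VC [28, 12, 8]
  [11] addr=0x94 blk=18 s=2: L1-HIT | VC [28, 12, 8]
  [12] addr=0xe4 blk=28 s=0: VC-HIT | VC [20, 12, 8]
  [13] addr=0xa7 blk=20 s=0: VC-HIT | VC [28, 12, 8]
  [14] addr=0xa2 blk=20 s=0: L1-HIT | VC [28, 12, 8]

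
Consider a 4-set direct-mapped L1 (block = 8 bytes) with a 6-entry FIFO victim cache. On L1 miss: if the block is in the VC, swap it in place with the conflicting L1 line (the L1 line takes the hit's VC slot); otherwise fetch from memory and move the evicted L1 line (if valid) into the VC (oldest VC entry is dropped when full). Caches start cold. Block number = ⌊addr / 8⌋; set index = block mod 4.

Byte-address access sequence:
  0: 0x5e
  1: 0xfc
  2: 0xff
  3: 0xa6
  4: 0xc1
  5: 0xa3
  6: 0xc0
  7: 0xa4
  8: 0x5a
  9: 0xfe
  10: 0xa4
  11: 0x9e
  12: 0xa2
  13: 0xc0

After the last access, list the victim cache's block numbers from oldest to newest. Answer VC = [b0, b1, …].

VC = [11, 20, 31]

#0 0x5e→b11/s3 MISS; vc=[]
#1 0xfc→b31/s3 MISS; vc=[11]
#2 0xff→b31/s3 L1-HIT; vc=[11]
#3 0xa6→b20/s0 MISS; vc=[11]
#4 0xc1→b24/s0 MISS; vc=[11,20]
#5 0xa3→b20/s0 VC-HIT; vc=[11,24]
#6 0xc0→b24/s0 VC-HIT; vc=[11,20]
#7 0xa4→b20/s0 VC-HIT; vc=[11,24]
#8 0x5a→b11/s3 VC-HIT; vc=[31,24]
#9 0xfe→b31/s3 VC-HIT; vc=[11,24]
#10 0xa4→b20/s0 L1-HIT; vc=[11,24]
#11 0x9e→b19/s3 MISS; vc=[11,24,31]
#12 0xa2→b20/s0 L1-HIT; vc=[11,24,31]
#13 0xc0→b24/s0 VC-HIT; vc=[11,20,31]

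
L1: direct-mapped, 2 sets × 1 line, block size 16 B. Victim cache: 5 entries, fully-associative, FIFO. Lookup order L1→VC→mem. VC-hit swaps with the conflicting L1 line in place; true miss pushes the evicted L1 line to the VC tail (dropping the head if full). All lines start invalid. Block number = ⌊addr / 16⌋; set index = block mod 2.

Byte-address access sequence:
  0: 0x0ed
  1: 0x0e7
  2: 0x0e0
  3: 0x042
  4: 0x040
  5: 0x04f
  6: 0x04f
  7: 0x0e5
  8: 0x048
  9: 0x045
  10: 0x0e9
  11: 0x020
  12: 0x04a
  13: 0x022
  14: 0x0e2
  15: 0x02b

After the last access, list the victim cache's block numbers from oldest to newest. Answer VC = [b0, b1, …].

VC = [4, 14]

0: 0xed (blk 14, set 0) → MISS  vc=[]
1: 0xe7 (blk 14, set 0) → L1-HIT  vc=[]
2: 0xe0 (blk 14, set 0) → L1-HIT  vc=[]
3: 0x42 (blk 4, set 0) → MISS  vc=[14]
4: 0x40 (blk 4, set 0) → L1-HIT  vc=[14]
5: 0x4f (blk 4, set 0) → L1-HIT  vc=[14]
6: 0x4f (blk 4, set 0) → L1-HIT  vc=[14]
7: 0xe5 (blk 14, set 0) → VC-HIT  vc=[4]
8: 0x48 (blk 4, set 0) → VC-HIT  vc=[14]
9: 0x45 (blk 4, set 0) → L1-HIT  vc=[14]
10: 0xe9 (blk 14, set 0) → VC-HIT  vc=[4]
11: 0x20 (blk 2, set 0) → MISS  vc=[4, 14]
12: 0x4a (blk 4, set 0) → VC-HIT  vc=[2, 14]
13: 0x22 (blk 2, set 0) → VC-HIT  vc=[4, 14]
14: 0xe2 (blk 14, set 0) → VC-HIT  vc=[4, 2]
15: 0x2b (blk 2, set 0) → VC-HIT  vc=[4, 14]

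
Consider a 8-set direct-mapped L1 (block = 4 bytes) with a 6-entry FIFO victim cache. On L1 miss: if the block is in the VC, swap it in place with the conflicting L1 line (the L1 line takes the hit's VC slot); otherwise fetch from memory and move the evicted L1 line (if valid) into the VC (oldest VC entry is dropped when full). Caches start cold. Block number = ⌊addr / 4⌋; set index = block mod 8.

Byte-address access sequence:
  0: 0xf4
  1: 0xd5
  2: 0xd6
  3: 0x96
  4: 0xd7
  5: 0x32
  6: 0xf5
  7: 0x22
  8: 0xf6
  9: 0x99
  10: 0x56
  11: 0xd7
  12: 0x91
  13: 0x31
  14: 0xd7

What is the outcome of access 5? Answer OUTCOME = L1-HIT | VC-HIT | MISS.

OUTCOME = MISS

#0 0xf4→b61/s5 MISS; vc=[]
#1 0xd5→b53/s5 MISS; vc=[61]
#2 0xd6→b53/s5 L1-HIT; vc=[61]
#3 0x96→b37/s5 MISS; vc=[61,53]
#4 0xd7→b53/s5 VC-HIT; vc=[61,37]
#5 0x32→b12/s4 MISS; vc=[61,37]
#6 0xf5→b61/s5 VC-HIT; vc=[53,37]
#7 0x22→b8/s0 MISS; vc=[53,37]
#8 0xf6→b61/s5 L1-HIT; vc=[53,37]
#9 0x99→b38/s6 MISS; vc=[53,37]
#10 0x56→b21/s5 MISS; vc=[53,37,61]
#11 0xd7→b53/s5 VC-HIT; vc=[21,37,61]
#12 0x91→b36/s4 MISS; vc=[21,37,61,12]
#13 0x31→b12/s4 VC-HIT; vc=[21,37,61,36]
#14 0xd7→b53/s5 L1-HIT; vc=[21,37,61,36]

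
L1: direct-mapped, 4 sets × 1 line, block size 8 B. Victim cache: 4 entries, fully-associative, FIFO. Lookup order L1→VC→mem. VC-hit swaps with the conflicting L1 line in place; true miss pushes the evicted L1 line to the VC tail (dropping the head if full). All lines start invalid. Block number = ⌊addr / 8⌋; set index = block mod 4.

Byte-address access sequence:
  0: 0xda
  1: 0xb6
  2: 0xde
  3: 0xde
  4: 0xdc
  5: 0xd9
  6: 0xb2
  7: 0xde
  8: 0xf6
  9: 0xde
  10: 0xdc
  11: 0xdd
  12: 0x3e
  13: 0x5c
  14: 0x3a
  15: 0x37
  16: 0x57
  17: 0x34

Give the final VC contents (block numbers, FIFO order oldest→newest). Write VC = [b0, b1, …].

  [0] addr=0xda blk=27 s=3: MISS | VC []
  [1] addr=0xb6 blk=22 s=2: MISS | VC []
  [2] addr=0xde blk=27 s=3: L1-HIT | VC []
  [3] addr=0xde blk=27 s=3: L1-HIT | VC []
  [4] addr=0xdc blk=27 s=3: L1-HIT | VC []
  [5] addr=0xd9 blk=27 s=3: L1-HIT | VC []
  [6] addr=0xb2 blk=22 s=2: L1-HIT | VC []
  [7] addr=0xde blk=27 s=3: L1-HIT | VC []
  [8] addr=0xf6 blk=30 s=2: MISS | VC [22]
  [9] addr=0xde blk=27 s=3: L1-HIT | VC [22]
  [10] addr=0xdc blk=27 s=3: L1-HIT | VC [22]
  [11] addr=0xdd blk=27 s=3: L1-HIT | VC [22]
  [12] addr=0x3e blk=7 s=3: MISS | VC [22, 27]
  [13] addr=0x5c blk=11 s=3: MISS | VC [22, 27, 7]
  [14] addr=0x3a blk=7 s=3: VC-HIT | VC [22, 27, 11]
  [15] addr=0x37 blk=6 s=2: MISS | VC [22, 27, 11, 30]
  [16] addr=0x57 blk=10 s=2: MISS | VC [27, 11, 30, 6]
  [17] addr=0x34 blk=6 s=2: VC-HIT | VC [27, 11, 30, 10]

VC = [27, 11, 30, 10]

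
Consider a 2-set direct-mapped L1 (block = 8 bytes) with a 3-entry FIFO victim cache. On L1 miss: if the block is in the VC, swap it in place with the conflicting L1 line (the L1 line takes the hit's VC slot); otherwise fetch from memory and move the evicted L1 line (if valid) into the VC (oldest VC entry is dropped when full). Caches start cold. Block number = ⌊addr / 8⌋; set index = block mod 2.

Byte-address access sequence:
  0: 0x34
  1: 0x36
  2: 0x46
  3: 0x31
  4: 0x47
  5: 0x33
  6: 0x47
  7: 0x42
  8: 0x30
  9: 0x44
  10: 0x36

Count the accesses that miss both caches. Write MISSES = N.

MISSES = 2

  [0] addr=0x34 blk=6 s=0: MISS | VC []
  [1] addr=0x36 blk=6 s=0: L1-HIT | VC []
  [2] addr=0x46 blk=8 s=0: MISS | VC [6]
  [3] addr=0x31 blk=6 s=0: VC-HIT | VC [8]
  [4] addr=0x47 blk=8 s=0: VC-HIT | VC [6]
  [5] addr=0x33 blk=6 s=0: VC-HIT | VC [8]
  [6] addr=0x47 blk=8 s=0: VC-HIT | VC [6]
  [7] addr=0x42 blk=8 s=0: L1-HIT | VC [6]
  [8] addr=0x30 blk=6 s=0: VC-HIT | VC [8]
  [9] addr=0x44 blk=8 s=0: VC-HIT | VC [6]
  [10] addr=0x36 blk=6 s=0: VC-HIT | VC [8]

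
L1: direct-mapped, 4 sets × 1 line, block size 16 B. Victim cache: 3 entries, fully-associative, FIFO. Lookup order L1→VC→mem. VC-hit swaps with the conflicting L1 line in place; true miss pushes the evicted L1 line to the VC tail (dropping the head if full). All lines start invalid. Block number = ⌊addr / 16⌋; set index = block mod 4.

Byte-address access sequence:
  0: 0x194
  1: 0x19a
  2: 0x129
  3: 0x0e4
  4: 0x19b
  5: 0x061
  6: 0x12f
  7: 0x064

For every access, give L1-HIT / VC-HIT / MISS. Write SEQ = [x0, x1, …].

SEQ = [MISS, L1-HIT, MISS, MISS, L1-HIT, MISS, VC-HIT, VC-HIT]

0: 0x194 (blk 25, set 1) → MISS  vc=[]
1: 0x19a (blk 25, set 1) → L1-HIT  vc=[]
2: 0x129 (blk 18, set 2) → MISS  vc=[]
3: 0xe4 (blk 14, set 2) → MISS  vc=[18]
4: 0x19b (blk 25, set 1) → L1-HIT  vc=[18]
5: 0x61 (blk 6, set 2) → MISS  vc=[18, 14]
6: 0x12f (blk 18, set 2) → VC-HIT  vc=[6, 14]
7: 0x64 (blk 6, set 2) → VC-HIT  vc=[18, 14]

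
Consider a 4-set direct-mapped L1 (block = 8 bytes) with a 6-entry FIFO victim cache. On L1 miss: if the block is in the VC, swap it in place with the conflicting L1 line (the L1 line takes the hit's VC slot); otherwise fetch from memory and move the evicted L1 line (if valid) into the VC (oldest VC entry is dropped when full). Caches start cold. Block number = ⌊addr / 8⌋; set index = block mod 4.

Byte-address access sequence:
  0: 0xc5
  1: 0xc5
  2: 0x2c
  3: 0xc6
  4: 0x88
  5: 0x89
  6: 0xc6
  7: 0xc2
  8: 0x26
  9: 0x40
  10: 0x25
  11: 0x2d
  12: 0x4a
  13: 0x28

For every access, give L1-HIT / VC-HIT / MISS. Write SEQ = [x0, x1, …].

  [0] addr=0xc5 blk=24 s=0: MISS | VC []
  [1] addr=0xc5 blk=24 s=0: L1-HIT | VC []
  [2] addr=0x2c blk=5 s=1: MISS | VC []
  [3] addr=0xc6 blk=24 s=0: L1-HIT | VC []
  [4] addr=0x88 blk=17 s=1: MISS | VC [5]
  [5] addr=0x89 blk=17 s=1: L1-HIT | VC [5]
  [6] addr=0xc6 blk=24 s=0: L1-HIT | VC [5]
  [7] addr=0xc2 blk=24 s=0: L1-HIT | VC [5]
  [8] addr=0x26 blk=4 s=0: MISS | VC [5, 24]
  [9] addr=0x40 blk=8 s=0: MISS | VC [5, 24, 4]
  [10] addr=0x25 blk=4 s=0: VC-HIT | VC [5, 24, 8]
  [11] addr=0x2d blk=5 s=1: VC-HIT | VC [17, 24, 8]
  [12] addr=0x4a blk=9 s=1: MISS | VC [17, 24, 8, 5]
  [13] addr=0x28 blk=5 s=1: VC-HIT | VC [17, 24, 8, 9]

SEQ = [MISS, L1-HIT, MISS, L1-HIT, MISS, L1-HIT, L1-HIT, L1-HIT, MISS, MISS, VC-HIT, VC-HIT, MISS, VC-HIT]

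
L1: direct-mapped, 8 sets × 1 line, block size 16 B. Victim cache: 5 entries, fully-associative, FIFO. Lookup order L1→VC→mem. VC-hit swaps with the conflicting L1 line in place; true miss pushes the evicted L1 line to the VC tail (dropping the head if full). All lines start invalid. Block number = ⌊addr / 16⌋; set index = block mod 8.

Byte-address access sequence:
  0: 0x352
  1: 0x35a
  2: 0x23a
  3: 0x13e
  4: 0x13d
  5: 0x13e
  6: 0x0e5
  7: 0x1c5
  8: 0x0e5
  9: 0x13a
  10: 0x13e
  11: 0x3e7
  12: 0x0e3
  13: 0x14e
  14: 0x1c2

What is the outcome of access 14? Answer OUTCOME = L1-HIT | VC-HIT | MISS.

#0 0x352→b53/s5 MISS; vc=[]
#1 0x35a→b53/s5 L1-HIT; vc=[]
#2 0x23a→b35/s3 MISS; vc=[]
#3 0x13e→b19/s3 MISS; vc=[35]
#4 0x13d→b19/s3 L1-HIT; vc=[35]
#5 0x13e→b19/s3 L1-HIT; vc=[35]
#6 0xe5→b14/s6 MISS; vc=[35]
#7 0x1c5→b28/s4 MISS; vc=[35]
#8 0xe5→b14/s6 L1-HIT; vc=[35]
#9 0x13a→b19/s3 L1-HIT; vc=[35]
#10 0x13e→b19/s3 L1-HIT; vc=[35]
#11 0x3e7→b62/s6 MISS; vc=[35,14]
#12 0xe3→b14/s6 VC-HIT; vc=[35,62]
#13 0x14e→b20/s4 MISS; vc=[35,62,28]
#14 0x1c2→b28/s4 VC-HIT; vc=[35,62,20]

OUTCOME = VC-HIT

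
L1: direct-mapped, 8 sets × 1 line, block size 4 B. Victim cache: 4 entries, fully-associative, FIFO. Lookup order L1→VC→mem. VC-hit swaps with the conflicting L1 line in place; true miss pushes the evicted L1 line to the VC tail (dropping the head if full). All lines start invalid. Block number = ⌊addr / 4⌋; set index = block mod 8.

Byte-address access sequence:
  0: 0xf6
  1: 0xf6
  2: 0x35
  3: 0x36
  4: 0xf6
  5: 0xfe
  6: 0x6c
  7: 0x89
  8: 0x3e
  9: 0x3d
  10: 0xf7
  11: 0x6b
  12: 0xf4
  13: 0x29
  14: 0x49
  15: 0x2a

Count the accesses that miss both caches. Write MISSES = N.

0: 0xf6 (blk 61, set 5) → MISS  vc=[]
1: 0xf6 (blk 61, set 5) → L1-HIT  vc=[]
2: 0x35 (blk 13, set 5) → MISS  vc=[61]
3: 0x36 (blk 13, set 5) → L1-HIT  vc=[61]
4: 0xf6 (blk 61, set 5) → VC-HIT  vc=[13]
5: 0xfe (blk 63, set 7) → MISS  vc=[13]
6: 0x6c (blk 27, set 3) → MISS  vc=[13]
7: 0x89 (blk 34, set 2) → MISS  vc=[13]
8: 0x3e (blk 15, set 7) → MISS  vc=[13, 63]
9: 0x3d (blk 15, set 7) → L1-HIT  vc=[13, 63]
10: 0xf7 (blk 61, set 5) → L1-HIT  vc=[13, 63]
11: 0x6b (blk 26, set 2) → MISS  vc=[13, 63, 34]
12: 0xf4 (blk 61, set 5) → L1-HIT  vc=[13, 63, 34]
13: 0x29 (blk 10, set 2) → MISS  vc=[13, 63, 34, 26]
14: 0x49 (blk 18, set 2) → MISS  vc=[63, 34, 26, 10]
15: 0x2a (blk 10, set 2) → VC-HIT  vc=[63, 34, 26, 18]

MISSES = 9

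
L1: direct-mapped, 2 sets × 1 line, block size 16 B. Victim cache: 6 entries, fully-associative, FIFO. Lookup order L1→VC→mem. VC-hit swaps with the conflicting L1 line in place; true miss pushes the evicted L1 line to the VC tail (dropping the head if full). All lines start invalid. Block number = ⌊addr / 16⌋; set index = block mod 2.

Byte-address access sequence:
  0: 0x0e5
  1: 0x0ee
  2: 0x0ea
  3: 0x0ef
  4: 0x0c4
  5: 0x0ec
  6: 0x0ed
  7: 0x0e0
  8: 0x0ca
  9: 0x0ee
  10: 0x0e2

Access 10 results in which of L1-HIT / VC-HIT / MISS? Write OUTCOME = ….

OUTCOME = L1-HIT

0: 0xe5 (blk 14, set 0) → MISS  vc=[]
1: 0xee (blk 14, set 0) → L1-HIT  vc=[]
2: 0xea (blk 14, set 0) → L1-HIT  vc=[]
3: 0xef (blk 14, set 0) → L1-HIT  vc=[]
4: 0xc4 (blk 12, set 0) → MISS  vc=[14]
5: 0xec (blk 14, set 0) → VC-HIT  vc=[12]
6: 0xed (blk 14, set 0) → L1-HIT  vc=[12]
7: 0xe0 (blk 14, set 0) → L1-HIT  vc=[12]
8: 0xca (blk 12, set 0) → VC-HIT  vc=[14]
9: 0xee (blk 14, set 0) → VC-HIT  vc=[12]
10: 0xe2 (blk 14, set 0) → L1-HIT  vc=[12]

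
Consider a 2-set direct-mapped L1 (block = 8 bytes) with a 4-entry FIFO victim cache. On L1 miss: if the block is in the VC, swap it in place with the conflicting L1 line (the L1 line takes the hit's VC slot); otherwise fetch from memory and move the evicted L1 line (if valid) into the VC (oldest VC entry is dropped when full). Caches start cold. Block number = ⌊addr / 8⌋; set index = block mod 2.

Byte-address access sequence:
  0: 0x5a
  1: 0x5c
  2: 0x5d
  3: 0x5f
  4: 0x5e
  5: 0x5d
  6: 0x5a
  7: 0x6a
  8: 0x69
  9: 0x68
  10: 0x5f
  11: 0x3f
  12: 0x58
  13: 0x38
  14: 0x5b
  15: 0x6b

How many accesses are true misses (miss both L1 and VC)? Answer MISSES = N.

MISSES = 3

  [0] addr=0x5a blk=11 s=1: MISS | VC []
  [1] addr=0x5c blk=11 s=1: L1-HIT | VC []
  [2] addr=0x5d blk=11 s=1: L1-HIT | VC []
  [3] addr=0x5f blk=11 s=1: L1-HIT | VC []
  [4] addr=0x5e blk=11 s=1: L1-HIT | VC []
  [5] addr=0x5d blk=11 s=1: L1-HIT | VC []
  [6] addr=0x5a blk=11 s=1: L1-HIT | VC []
  [7] addr=0x6a blk=13 s=1: MISS | VC [11]
  [8] addr=0x69 blk=13 s=1: L1-HIT | VC [11]
  [9] addr=0x68 blk=13 s=1: L1-HIT | VC [11]
  [10] addr=0x5f blk=11 s=1: VC-HIT | VC [13]
  [11] addr=0x3f blk=7 s=1: MISS | VC [13, 11]
  [12] addr=0x58 blk=11 s=1: VC-HIT | VC [13, 7]
  [13] addr=0x38 blk=7 s=1: VC-HIT | VC [13, 11]
  [14] addr=0x5b blk=11 s=1: VC-HIT | VC [13, 7]
  [15] addr=0x6b blk=13 s=1: VC-HIT | VC [11, 7]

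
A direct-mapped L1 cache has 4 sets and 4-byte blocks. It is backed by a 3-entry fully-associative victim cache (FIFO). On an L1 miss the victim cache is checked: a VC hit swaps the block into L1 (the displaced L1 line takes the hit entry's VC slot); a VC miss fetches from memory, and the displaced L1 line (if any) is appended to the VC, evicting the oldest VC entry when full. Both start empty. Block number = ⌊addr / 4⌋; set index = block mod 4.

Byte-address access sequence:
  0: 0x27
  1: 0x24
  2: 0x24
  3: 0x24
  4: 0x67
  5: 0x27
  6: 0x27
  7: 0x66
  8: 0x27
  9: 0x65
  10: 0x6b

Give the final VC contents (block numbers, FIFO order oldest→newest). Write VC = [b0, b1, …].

VC = [9]

  [0] addr=0x27 blk=9 s=1: MISS | VC []
  [1] addr=0x24 blk=9 s=1: L1-HIT | VC []
  [2] addr=0x24 blk=9 s=1: L1-HIT | VC []
  [3] addr=0x24 blk=9 s=1: L1-HIT | VC []
  [4] addr=0x67 blk=25 s=1: MISS | VC [9]
  [5] addr=0x27 blk=9 s=1: VC-HIT | VC [25]
  [6] addr=0x27 blk=9 s=1: L1-HIT | VC [25]
  [7] addr=0x66 blk=25 s=1: VC-HIT | VC [9]
  [8] addr=0x27 blk=9 s=1: VC-HIT | VC [25]
  [9] addr=0x65 blk=25 s=1: VC-HIT | VC [9]
  [10] addr=0x6b blk=26 s=2: MISS | VC [9]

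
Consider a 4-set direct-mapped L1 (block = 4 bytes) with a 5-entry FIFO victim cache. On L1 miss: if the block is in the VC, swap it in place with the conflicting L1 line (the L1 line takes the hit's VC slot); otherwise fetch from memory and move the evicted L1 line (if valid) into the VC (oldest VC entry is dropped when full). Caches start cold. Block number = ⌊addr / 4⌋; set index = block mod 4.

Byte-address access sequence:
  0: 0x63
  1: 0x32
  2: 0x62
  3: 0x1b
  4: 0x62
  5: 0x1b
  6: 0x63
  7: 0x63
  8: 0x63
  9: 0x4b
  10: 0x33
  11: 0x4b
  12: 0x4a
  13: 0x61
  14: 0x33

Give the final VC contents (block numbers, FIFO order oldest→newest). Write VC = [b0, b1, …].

#0 0x63→b24/s0 MISS; vc=[]
#1 0x32→b12/s0 MISS; vc=[24]
#2 0x62→b24/s0 VC-HIT; vc=[12]
#3 0x1b→b6/s2 MISS; vc=[12]
#4 0x62→b24/s0 L1-HIT; vc=[12]
#5 0x1b→b6/s2 L1-HIT; vc=[12]
#6 0x63→b24/s0 L1-HIT; vc=[12]
#7 0x63→b24/s0 L1-HIT; vc=[12]
#8 0x63→b24/s0 L1-HIT; vc=[12]
#9 0x4b→b18/s2 MISS; vc=[12,6]
#10 0x33→b12/s0 VC-HIT; vc=[24,6]
#11 0x4b→b18/s2 L1-HIT; vc=[24,6]
#12 0x4a→b18/s2 L1-HIT; vc=[24,6]
#13 0x61→b24/s0 VC-HIT; vc=[12,6]
#14 0x33→b12/s0 VC-HIT; vc=[24,6]

VC = [24, 6]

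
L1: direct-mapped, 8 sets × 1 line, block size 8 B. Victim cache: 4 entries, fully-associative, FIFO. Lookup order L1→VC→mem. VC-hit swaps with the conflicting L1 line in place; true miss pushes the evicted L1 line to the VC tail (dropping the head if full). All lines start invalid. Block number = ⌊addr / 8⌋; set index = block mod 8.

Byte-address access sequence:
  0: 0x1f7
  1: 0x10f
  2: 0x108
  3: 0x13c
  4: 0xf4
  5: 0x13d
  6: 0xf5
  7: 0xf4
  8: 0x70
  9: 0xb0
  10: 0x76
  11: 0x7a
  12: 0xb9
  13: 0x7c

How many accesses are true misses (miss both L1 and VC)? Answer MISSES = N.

  [0] addr=0x1f7 blk=62 s=6: MISS | VC []
  [1] addr=0x10f blk=33 s=1: MISS | VC []
  [2] addr=0x108 blk=33 s=1: L1-HIT | VC []
  [3] addr=0x13c blk=39 s=7: MISS | VC []
  [4] addr=0xf4 blk=30 s=6: MISS | VC [62]
  [5] addr=0x13d blk=39 s=7: L1-HIT | VC [62]
  [6] addr=0xf5 blk=30 s=6: L1-HIT | VC [62]
  [7] addr=0xf4 blk=30 s=6: L1-HIT | VC [62]
  [8] addr=0x70 blk=14 s=6: MISS | VC [62, 30]
  [9] addr=0xb0 blk=22 s=6: MISS | VC [62, 30, 14]
  [10] addr=0x76 blk=14 s=6: VC-HIT | VC [62, 30, 22]
  [11] addr=0x7a blk=15 s=7: MISS | VC [62, 30, 22, 39]
  [12] addr=0xb9 blk=23 s=7: MISS | VC [30, 22, 39, 15]
  [13] addr=0x7c blk=15 s=7: VC-HIT | VC [30, 22, 39, 23]

MISSES = 8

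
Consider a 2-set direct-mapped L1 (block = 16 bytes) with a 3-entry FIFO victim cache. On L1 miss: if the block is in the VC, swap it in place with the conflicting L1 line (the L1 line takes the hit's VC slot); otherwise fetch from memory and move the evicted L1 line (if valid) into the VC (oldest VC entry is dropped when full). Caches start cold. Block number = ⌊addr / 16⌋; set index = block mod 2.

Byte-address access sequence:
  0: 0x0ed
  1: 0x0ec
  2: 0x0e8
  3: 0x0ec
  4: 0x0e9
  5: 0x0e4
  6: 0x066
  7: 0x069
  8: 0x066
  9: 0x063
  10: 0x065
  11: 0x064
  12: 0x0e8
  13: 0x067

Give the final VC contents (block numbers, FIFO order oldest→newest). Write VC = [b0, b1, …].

#0 0xed→b14/s0 MISS; vc=[]
#1 0xec→b14/s0 L1-HIT; vc=[]
#2 0xe8→b14/s0 L1-HIT; vc=[]
#3 0xec→b14/s0 L1-HIT; vc=[]
#4 0xe9→b14/s0 L1-HIT; vc=[]
#5 0xe4→b14/s0 L1-HIT; vc=[]
#6 0x66→b6/s0 MISS; vc=[14]
#7 0x69→b6/s0 L1-HIT; vc=[14]
#8 0x66→b6/s0 L1-HIT; vc=[14]
#9 0x63→b6/s0 L1-HIT; vc=[14]
#10 0x65→b6/s0 L1-HIT; vc=[14]
#11 0x64→b6/s0 L1-HIT; vc=[14]
#12 0xe8→b14/s0 VC-HIT; vc=[6]
#13 0x67→b6/s0 VC-HIT; vc=[14]

VC = [14]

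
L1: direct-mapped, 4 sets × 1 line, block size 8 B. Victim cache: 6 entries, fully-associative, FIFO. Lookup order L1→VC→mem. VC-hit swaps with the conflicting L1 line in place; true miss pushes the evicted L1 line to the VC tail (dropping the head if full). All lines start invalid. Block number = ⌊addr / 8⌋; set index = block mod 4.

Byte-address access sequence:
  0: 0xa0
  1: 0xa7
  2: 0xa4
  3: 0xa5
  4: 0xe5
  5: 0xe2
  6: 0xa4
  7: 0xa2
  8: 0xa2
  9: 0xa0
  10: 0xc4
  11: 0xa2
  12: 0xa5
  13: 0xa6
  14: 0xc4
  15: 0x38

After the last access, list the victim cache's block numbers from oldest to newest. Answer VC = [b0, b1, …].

VC = [28, 20]

#0 0xa0→b20/s0 MISS; vc=[]
#1 0xa7→b20/s0 L1-HIT; vc=[]
#2 0xa4→b20/s0 L1-HIT; vc=[]
#3 0xa5→b20/s0 L1-HIT; vc=[]
#4 0xe5→b28/s0 MISS; vc=[20]
#5 0xe2→b28/s0 L1-HIT; vc=[20]
#6 0xa4→b20/s0 VC-HIT; vc=[28]
#7 0xa2→b20/s0 L1-HIT; vc=[28]
#8 0xa2→b20/s0 L1-HIT; vc=[28]
#9 0xa0→b20/s0 L1-HIT; vc=[28]
#10 0xc4→b24/s0 MISS; vc=[28,20]
#11 0xa2→b20/s0 VC-HIT; vc=[28,24]
#12 0xa5→b20/s0 L1-HIT; vc=[28,24]
#13 0xa6→b20/s0 L1-HIT; vc=[28,24]
#14 0xc4→b24/s0 VC-HIT; vc=[28,20]
#15 0x38→b7/s3 MISS; vc=[28,20]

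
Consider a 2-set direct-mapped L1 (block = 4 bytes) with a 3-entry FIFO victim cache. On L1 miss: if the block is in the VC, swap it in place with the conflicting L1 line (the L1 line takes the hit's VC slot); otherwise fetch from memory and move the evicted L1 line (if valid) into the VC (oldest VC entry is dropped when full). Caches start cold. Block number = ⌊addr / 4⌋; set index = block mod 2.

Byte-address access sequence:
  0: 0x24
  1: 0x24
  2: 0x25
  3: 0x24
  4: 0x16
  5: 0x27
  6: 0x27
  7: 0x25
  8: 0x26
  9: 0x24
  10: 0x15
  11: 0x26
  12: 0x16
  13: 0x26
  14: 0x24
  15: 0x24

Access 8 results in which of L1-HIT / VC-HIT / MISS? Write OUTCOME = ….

OUTCOME = L1-HIT

0: 0x24 (blk 9, set 1) → MISS  vc=[]
1: 0x24 (blk 9, set 1) → L1-HIT  vc=[]
2: 0x25 (blk 9, set 1) → L1-HIT  vc=[]
3: 0x24 (blk 9, set 1) → L1-HIT  vc=[]
4: 0x16 (blk 5, set 1) → MISS  vc=[9]
5: 0x27 (blk 9, set 1) → VC-HIT  vc=[5]
6: 0x27 (blk 9, set 1) → L1-HIT  vc=[5]
7: 0x25 (blk 9, set 1) → L1-HIT  vc=[5]
8: 0x26 (blk 9, set 1) → L1-HIT  vc=[5]
9: 0x24 (blk 9, set 1) → L1-HIT  vc=[5]
10: 0x15 (blk 5, set 1) → VC-HIT  vc=[9]
11: 0x26 (blk 9, set 1) → VC-HIT  vc=[5]
12: 0x16 (blk 5, set 1) → VC-HIT  vc=[9]
13: 0x26 (blk 9, set 1) → VC-HIT  vc=[5]
14: 0x24 (blk 9, set 1) → L1-HIT  vc=[5]
15: 0x24 (blk 9, set 1) → L1-HIT  vc=[5]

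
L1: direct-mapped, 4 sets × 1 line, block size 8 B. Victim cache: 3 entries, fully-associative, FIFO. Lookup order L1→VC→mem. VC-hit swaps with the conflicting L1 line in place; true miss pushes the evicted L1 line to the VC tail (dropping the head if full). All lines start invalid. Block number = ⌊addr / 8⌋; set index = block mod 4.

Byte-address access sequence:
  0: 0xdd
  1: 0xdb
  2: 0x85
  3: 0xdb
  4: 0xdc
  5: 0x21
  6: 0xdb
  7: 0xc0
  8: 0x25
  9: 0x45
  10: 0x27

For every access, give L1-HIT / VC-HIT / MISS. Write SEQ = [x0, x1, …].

#0 0xdd→b27/s3 MISS; vc=[]
#1 0xdb→b27/s3 L1-HIT; vc=[]
#2 0x85→b16/s0 MISS; vc=[]
#3 0xdb→b27/s3 L1-HIT; vc=[]
#4 0xdc→b27/s3 L1-HIT; vc=[]
#5 0x21→b4/s0 MISS; vc=[16]
#6 0xdb→b27/s3 L1-HIT; vc=[16]
#7 0xc0→b24/s0 MISS; vc=[16,4]
#8 0x25→b4/s0 VC-HIT; vc=[16,24]
#9 0x45→b8/s0 MISS; vc=[16,24,4]
#10 0x27→b4/s0 VC-HIT; vc=[16,24,8]

SEQ = [MISS, L1-HIT, MISS, L1-HIT, L1-HIT, MISS, L1-HIT, MISS, VC-HIT, MISS, VC-HIT]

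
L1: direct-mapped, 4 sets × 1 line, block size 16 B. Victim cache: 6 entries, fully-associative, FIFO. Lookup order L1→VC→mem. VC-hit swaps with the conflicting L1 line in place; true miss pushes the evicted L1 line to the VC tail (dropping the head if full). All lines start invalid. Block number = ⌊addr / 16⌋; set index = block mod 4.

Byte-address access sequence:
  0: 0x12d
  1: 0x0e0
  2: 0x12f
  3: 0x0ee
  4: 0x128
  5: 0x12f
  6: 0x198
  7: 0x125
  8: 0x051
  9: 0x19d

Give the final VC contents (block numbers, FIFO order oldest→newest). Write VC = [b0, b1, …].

  [0] addr=0x12d blk=18 s=2: MISS | VC []
  [1] addr=0xe0 blk=14 s=2: MISS | VC [18]
  [2] addr=0x12f blk=18 s=2: VC-HIT | VC [14]
  [3] addr=0xee blk=14 s=2: VC-HIT | VC [18]
  [4] addr=0x128 blk=18 s=2: VC-HIT | VC [14]
  [5] addr=0x12f blk=18 s=2: L1-HIT | VC [14]
  [6] addr=0x198 blk=25 s=1: MISS | VC [14]
  [7] addr=0x125 blk=18 s=2: L1-HIT | VC [14]
  [8] addr=0x51 blk=5 s=1: MISS | VC [14, 25]
  [9] addr=0x19d blk=25 s=1: VC-HIT | VC [14, 5]

VC = [14, 5]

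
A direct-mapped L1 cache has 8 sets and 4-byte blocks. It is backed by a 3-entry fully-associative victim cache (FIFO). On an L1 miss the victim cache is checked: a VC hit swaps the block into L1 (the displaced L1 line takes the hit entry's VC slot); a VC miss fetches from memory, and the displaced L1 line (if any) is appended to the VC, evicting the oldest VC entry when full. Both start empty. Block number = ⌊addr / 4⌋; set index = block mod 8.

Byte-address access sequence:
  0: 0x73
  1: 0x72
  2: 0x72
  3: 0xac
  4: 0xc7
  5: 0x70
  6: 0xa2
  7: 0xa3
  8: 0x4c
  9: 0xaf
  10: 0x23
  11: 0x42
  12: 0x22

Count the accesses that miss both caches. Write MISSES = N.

MISSES = 7

0: 0x73 (blk 28, set 4) → MISS  vc=[]
1: 0x72 (blk 28, set 4) → L1-HIT  vc=[]
2: 0x72 (blk 28, set 4) → L1-HIT  vc=[]
3: 0xac (blk 43, set 3) → MISS  vc=[]
4: 0xc7 (blk 49, set 1) → MISS  vc=[]
5: 0x70 (blk 28, set 4) → L1-HIT  vc=[]
6: 0xa2 (blk 40, set 0) → MISS  vc=[]
7: 0xa3 (blk 40, set 0) → L1-HIT  vc=[]
8: 0x4c (blk 19, set 3) → MISS  vc=[43]
9: 0xaf (blk 43, set 3) → VC-HIT  vc=[19]
10: 0x23 (blk 8, set 0) → MISS  vc=[19, 40]
11: 0x42 (blk 16, set 0) → MISS  vc=[19, 40, 8]
12: 0x22 (blk 8, set 0) → VC-HIT  vc=[19, 40, 16]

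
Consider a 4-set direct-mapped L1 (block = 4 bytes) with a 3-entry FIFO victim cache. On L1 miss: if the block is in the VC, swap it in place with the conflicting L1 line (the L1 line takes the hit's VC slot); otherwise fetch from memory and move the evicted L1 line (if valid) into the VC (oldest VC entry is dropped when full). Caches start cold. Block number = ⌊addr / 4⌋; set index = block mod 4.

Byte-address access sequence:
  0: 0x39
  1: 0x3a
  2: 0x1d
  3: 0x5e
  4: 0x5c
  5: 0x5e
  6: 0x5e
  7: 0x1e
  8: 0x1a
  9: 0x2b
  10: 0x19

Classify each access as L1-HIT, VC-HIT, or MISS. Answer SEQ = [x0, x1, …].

SEQ = [MISS, L1-HIT, MISS, MISS, L1-HIT, L1-HIT, L1-HIT, VC-HIT, MISS, MISS, VC-HIT]

  [0] addr=0x39 blk=14 s=2: MISS | VC []
  [1] addr=0x3a blk=14 s=2: L1-HIT | VC []
  [2] addr=0x1d blk=7 s=3: MISS | VC []
  [3] addr=0x5e blk=23 s=3: MISS | VC [7]
  [4] addr=0x5c blk=23 s=3: L1-HIT | VC [7]
  [5] addr=0x5e blk=23 s=3: L1-HIT | VC [7]
  [6] addr=0x5e blk=23 s=3: L1-HIT | VC [7]
  [7] addr=0x1e blk=7 s=3: VC-HIT | VC [23]
  [8] addr=0x1a blk=6 s=2: MISS | VC [23, 14]
  [9] addr=0x2b blk=10 s=2: MISS | VC [23, 14, 6]
  [10] addr=0x19 blk=6 s=2: VC-HIT | VC [23, 14, 10]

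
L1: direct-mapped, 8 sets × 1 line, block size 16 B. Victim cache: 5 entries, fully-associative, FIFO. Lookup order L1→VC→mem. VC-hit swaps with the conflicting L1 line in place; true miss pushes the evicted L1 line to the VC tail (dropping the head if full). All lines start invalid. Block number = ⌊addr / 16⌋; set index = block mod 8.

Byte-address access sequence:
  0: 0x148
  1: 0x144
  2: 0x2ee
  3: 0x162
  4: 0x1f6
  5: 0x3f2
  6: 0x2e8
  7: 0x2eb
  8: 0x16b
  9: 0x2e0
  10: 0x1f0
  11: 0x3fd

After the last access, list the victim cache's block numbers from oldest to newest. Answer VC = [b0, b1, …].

  [0] addr=0x148 blk=20 s=4: MISS | VC []
  [1] addr=0x144 blk=20 s=4: L1-HIT | VC []
  [2] addr=0x2ee blk=46 s=6: MISS | VC []
  [3] addr=0x162 blk=22 s=6: MISS | VC [46]
  [4] addr=0x1f6 blk=31 s=7: MISS | VC [46]
  [5] addr=0x3f2 blk=63 s=7: MISS | VC [46, 31]
  [6] addr=0x2e8 blk=46 s=6: VC-HIT | VC [22, 31]
  [7] addr=0x2eb blk=46 s=6: L1-HIT | VC [22, 31]
  [8] addr=0x16b blk=22 s=6: VC-HIT | VC [46, 31]
  [9] addr=0x2e0 blk=46 s=6: VC-HIT | VC [22, 31]
  [10] addr=0x1f0 blk=31 s=7: VC-HIT | VC [22, 63]
  [11] addr=0x3fd blk=63 s=7: VC-HIT | VC [22, 31]

VC = [22, 31]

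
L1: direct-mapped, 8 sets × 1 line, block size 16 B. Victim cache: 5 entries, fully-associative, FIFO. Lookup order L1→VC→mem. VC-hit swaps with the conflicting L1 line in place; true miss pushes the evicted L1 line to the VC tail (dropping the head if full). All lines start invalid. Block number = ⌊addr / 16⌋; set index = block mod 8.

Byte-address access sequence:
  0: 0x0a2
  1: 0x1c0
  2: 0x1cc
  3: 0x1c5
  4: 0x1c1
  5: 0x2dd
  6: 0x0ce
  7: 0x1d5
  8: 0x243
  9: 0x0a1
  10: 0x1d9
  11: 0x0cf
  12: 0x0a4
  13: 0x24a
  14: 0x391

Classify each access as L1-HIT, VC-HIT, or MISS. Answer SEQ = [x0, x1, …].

  [0] addr=0xa2 blk=10 s=2: MISS | VC []
  [1] addr=0x1c0 blk=28 s=4: MISS | VC []
  [2] addr=0x1cc blk=28 s=4: L1-HIT | VC []
  [3] addr=0x1c5 blk=28 s=4: L1-HIT | VC []
  [4] addr=0x1c1 blk=28 s=4: L1-HIT | VC []
  [5] addr=0x2dd blk=45 s=5: MISS | VC []
  [6] addr=0xce blk=12 s=4: MISS | VC [28]
  [7] addr=0x1d5 blk=29 s=5: MISS | VC [28, 45]
  [8] addr=0x243 blk=36 s=4: MISS | VC [28, 45, 12]
  [9] addr=0xa1 blk=10 s=2: L1-HIT | VC [28, 45, 12]
  [10] addr=0x1d9 blk=29 s=5: L1-HIT | VC [28, 45, 12]
  [11] addr=0xcf blk=12 s=4: VC-HIT | VC [28, 45, 36]
  [12] addr=0xa4 blk=10 s=2: L1-HIT | VC [28, 45, 36]
  [13] addr=0x24a blk=36 s=4: VC-HIT | VC [28, 45, 12]
  [14] addr=0x391 blk=57 s=1: MISS | VC [28, 45, 12]

SEQ = [MISS, MISS, L1-HIT, L1-HIT, L1-HIT, MISS, MISS, MISS, MISS, L1-HIT, L1-HIT, VC-HIT, L1-HIT, VC-HIT, MISS]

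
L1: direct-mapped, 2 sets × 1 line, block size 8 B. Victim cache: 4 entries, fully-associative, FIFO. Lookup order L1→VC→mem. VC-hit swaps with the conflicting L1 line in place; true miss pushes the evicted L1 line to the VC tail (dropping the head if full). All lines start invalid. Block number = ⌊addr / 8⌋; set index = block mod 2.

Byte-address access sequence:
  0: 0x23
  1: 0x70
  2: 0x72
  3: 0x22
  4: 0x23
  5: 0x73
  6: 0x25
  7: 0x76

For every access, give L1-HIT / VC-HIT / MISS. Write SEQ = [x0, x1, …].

SEQ = [MISS, MISS, L1-HIT, VC-HIT, L1-HIT, VC-HIT, VC-HIT, VC-HIT]

#0 0x23→b4/s0 MISS; vc=[]
#1 0x70→b14/s0 MISS; vc=[4]
#2 0x72→b14/s0 L1-HIT; vc=[4]
#3 0x22→b4/s0 VC-HIT; vc=[14]
#4 0x23→b4/s0 L1-HIT; vc=[14]
#5 0x73→b14/s0 VC-HIT; vc=[4]
#6 0x25→b4/s0 VC-HIT; vc=[14]
#7 0x76→b14/s0 VC-HIT; vc=[4]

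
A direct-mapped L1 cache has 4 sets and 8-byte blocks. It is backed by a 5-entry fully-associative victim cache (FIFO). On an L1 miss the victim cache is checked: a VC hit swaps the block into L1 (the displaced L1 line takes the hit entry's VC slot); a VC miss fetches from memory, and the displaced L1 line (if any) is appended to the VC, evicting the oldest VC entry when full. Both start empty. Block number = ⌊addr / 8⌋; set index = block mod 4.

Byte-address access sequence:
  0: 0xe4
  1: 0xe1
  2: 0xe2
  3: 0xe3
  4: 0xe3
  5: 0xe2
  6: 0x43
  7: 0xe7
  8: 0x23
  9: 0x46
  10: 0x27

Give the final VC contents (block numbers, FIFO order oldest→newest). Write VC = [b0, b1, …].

#0 0xe4→b28/s0 MISS; vc=[]
#1 0xe1→b28/s0 L1-HIT; vc=[]
#2 0xe2→b28/s0 L1-HIT; vc=[]
#3 0xe3→b28/s0 L1-HIT; vc=[]
#4 0xe3→b28/s0 L1-HIT; vc=[]
#5 0xe2→b28/s0 L1-HIT; vc=[]
#6 0x43→b8/s0 MISS; vc=[28]
#7 0xe7→b28/s0 VC-HIT; vc=[8]
#8 0x23→b4/s0 MISS; vc=[8,28]
#9 0x46→b8/s0 VC-HIT; vc=[4,28]
#10 0x27→b4/s0 VC-HIT; vc=[8,28]

VC = [8, 28]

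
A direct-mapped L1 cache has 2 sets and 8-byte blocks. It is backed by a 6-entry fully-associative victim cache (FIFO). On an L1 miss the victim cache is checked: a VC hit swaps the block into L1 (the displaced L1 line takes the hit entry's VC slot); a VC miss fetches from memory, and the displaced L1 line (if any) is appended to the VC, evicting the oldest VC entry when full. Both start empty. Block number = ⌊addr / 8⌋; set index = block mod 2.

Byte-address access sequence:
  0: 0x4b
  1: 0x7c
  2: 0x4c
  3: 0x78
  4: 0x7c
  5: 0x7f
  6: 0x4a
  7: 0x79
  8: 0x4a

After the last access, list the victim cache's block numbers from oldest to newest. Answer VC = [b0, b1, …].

#0 0x4b→b9/s1 MISS; vc=[]
#1 0x7c→b15/s1 MISS; vc=[9]
#2 0x4c→b9/s1 VC-HIT; vc=[15]
#3 0x78→b15/s1 VC-HIT; vc=[9]
#4 0x7c→b15/s1 L1-HIT; vc=[9]
#5 0x7f→b15/s1 L1-HIT; vc=[9]
#6 0x4a→b9/s1 VC-HIT; vc=[15]
#7 0x79→b15/s1 VC-HIT; vc=[9]
#8 0x4a→b9/s1 VC-HIT; vc=[15]

VC = [15]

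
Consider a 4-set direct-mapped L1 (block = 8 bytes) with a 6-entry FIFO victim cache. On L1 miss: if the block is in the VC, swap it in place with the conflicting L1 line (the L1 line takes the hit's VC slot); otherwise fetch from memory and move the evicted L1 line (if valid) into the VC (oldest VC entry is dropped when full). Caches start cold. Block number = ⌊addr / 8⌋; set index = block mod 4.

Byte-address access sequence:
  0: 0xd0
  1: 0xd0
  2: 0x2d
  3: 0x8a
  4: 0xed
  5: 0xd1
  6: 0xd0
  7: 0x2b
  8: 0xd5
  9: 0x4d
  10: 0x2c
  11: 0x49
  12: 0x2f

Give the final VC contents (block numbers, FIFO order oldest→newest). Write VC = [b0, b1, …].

VC = [29, 17, 9]

0: 0xd0 (blk 26, set 2) → MISS  vc=[]
1: 0xd0 (blk 26, set 2) → L1-HIT  vc=[]
2: 0x2d (blk 5, set 1) → MISS  vc=[]
3: 0x8a (blk 17, set 1) → MISS  vc=[5]
4: 0xed (blk 29, set 1) → MISS  vc=[5, 17]
5: 0xd1 (blk 26, set 2) → L1-HIT  vc=[5, 17]
6: 0xd0 (blk 26, set 2) → L1-HIT  vc=[5, 17]
7: 0x2b (blk 5, set 1) → VC-HIT  vc=[29, 17]
8: 0xd5 (blk 26, set 2) → L1-HIT  vc=[29, 17]
9: 0x4d (blk 9, set 1) → MISS  vc=[29, 17, 5]
10: 0x2c (blk 5, set 1) → VC-HIT  vc=[29, 17, 9]
11: 0x49 (blk 9, set 1) → VC-HIT  vc=[29, 17, 5]
12: 0x2f (blk 5, set 1) → VC-HIT  vc=[29, 17, 9]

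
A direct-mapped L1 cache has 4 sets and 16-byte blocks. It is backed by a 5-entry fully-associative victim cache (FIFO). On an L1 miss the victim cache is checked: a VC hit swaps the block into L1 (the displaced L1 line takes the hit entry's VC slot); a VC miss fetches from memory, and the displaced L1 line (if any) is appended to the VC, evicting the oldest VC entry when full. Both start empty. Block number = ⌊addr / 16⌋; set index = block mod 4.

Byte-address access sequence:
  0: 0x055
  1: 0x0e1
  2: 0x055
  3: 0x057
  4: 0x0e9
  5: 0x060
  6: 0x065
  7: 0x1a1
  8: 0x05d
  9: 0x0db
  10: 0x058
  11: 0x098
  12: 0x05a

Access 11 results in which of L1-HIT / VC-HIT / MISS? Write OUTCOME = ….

0: 0x55 (blk 5, set 1) → MISS  vc=[]
1: 0xe1 (blk 14, set 2) → MISS  vc=[]
2: 0x55 (blk 5, set 1) → L1-HIT  vc=[]
3: 0x57 (blk 5, set 1) → L1-HIT  vc=[]
4: 0xe9 (blk 14, set 2) → L1-HIT  vc=[]
5: 0x60 (blk 6, set 2) → MISS  vc=[14]
6: 0x65 (blk 6, set 2) → L1-HIT  vc=[14]
7: 0x1a1 (blk 26, set 2) → MISS  vc=[14, 6]
8: 0x5d (blk 5, set 1) → L1-HIT  vc=[14, 6]
9: 0xdb (blk 13, set 1) → MISS  vc=[14, 6, 5]
10: 0x58 (blk 5, set 1) → VC-HIT  vc=[14, 6, 13]
11: 0x98 (blk 9, set 1) → MISS  vc=[14, 6, 13, 5]
12: 0x5a (blk 5, set 1) → VC-HIT  vc=[14, 6, 13, 9]

OUTCOME = MISS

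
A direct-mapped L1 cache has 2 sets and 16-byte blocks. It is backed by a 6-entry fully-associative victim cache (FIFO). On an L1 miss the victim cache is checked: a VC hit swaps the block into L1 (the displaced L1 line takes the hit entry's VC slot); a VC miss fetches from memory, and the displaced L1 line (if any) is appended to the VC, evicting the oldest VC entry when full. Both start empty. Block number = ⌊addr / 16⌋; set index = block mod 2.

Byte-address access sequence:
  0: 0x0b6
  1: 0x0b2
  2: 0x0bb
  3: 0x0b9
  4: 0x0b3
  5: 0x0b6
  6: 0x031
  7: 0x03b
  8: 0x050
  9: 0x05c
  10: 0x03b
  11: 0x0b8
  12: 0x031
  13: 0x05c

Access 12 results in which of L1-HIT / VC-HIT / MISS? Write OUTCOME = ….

OUTCOME = VC-HIT

#0 0xb6→b11/s1 MISS; vc=[]
#1 0xb2→b11/s1 L1-HIT; vc=[]
#2 0xbb→b11/s1 L1-HIT; vc=[]
#3 0xb9→b11/s1 L1-HIT; vc=[]
#4 0xb3→b11/s1 L1-HIT; vc=[]
#5 0xb6→b11/s1 L1-HIT; vc=[]
#6 0x31→b3/s1 MISS; vc=[11]
#7 0x3b→b3/s1 L1-HIT; vc=[11]
#8 0x50→b5/s1 MISS; vc=[11,3]
#9 0x5c→b5/s1 L1-HIT; vc=[11,3]
#10 0x3b→b3/s1 VC-HIT; vc=[11,5]
#11 0xb8→b11/s1 VC-HIT; vc=[3,5]
#12 0x31→b3/s1 VC-HIT; vc=[11,5]
#13 0x5c→b5/s1 VC-HIT; vc=[11,3]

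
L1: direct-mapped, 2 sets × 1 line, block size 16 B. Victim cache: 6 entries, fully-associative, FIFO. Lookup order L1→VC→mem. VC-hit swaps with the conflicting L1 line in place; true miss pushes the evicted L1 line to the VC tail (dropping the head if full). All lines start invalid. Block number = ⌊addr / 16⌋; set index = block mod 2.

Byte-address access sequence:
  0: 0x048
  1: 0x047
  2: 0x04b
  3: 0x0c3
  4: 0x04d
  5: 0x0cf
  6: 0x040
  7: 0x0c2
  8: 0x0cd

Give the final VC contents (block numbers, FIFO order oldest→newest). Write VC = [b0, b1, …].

VC = [4]

#0 0x48→b4/s0 MISS; vc=[]
#1 0x47→b4/s0 L1-HIT; vc=[]
#2 0x4b→b4/s0 L1-HIT; vc=[]
#3 0xc3→b12/s0 MISS; vc=[4]
#4 0x4d→b4/s0 VC-HIT; vc=[12]
#5 0xcf→b12/s0 VC-HIT; vc=[4]
#6 0x40→b4/s0 VC-HIT; vc=[12]
#7 0xc2→b12/s0 VC-HIT; vc=[4]
#8 0xcd→b12/s0 L1-HIT; vc=[4]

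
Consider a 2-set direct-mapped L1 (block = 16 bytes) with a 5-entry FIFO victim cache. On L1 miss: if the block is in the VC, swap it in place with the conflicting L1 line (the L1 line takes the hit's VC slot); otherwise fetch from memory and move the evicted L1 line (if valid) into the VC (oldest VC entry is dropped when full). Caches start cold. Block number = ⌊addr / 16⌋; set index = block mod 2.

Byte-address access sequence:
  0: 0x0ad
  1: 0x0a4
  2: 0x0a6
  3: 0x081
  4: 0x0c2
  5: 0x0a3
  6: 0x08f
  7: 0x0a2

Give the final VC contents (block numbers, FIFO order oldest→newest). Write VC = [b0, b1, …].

  [0] addr=0xad blk=10 s=0: MISS | VC []
  [1] addr=0xa4 blk=10 s=0: L1-HIT | VC []
  [2] addr=0xa6 blk=10 s=0: L1-HIT | VC []
  [3] addr=0x81 blk=8 s=0: MISS | VC [10]
  [4] addr=0xc2 blk=12 s=0: MISS | VC [10, 8]
  [5] addr=0xa3 blk=10 s=0: VC-HIT | VC [12, 8]
  [6] addr=0x8f blk=8 s=0: VC-HIT | VC [12, 10]
  [7] addr=0xa2 blk=10 s=0: VC-HIT | VC [12, 8]

VC = [12, 8]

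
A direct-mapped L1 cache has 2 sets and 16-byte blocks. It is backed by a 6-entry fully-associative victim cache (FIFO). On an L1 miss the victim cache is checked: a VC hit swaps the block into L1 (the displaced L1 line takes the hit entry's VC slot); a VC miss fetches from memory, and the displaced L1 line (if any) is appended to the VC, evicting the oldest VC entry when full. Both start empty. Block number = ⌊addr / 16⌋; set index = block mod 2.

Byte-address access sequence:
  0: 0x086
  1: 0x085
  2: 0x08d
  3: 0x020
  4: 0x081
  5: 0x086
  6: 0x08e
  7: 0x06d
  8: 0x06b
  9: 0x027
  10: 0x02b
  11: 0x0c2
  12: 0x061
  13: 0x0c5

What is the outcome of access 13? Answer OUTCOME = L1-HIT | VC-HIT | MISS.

0: 0x86 (blk 8, set 0) → MISS  vc=[]
1: 0x85 (blk 8, set 0) → L1-HIT  vc=[]
2: 0x8d (blk 8, set 0) → L1-HIT  vc=[]
3: 0x20 (blk 2, set 0) → MISS  vc=[8]
4: 0x81 (blk 8, set 0) → VC-HIT  vc=[2]
5: 0x86 (blk 8, set 0) → L1-HIT  vc=[2]
6: 0x8e (blk 8, set 0) → L1-HIT  vc=[2]
7: 0x6d (blk 6, set 0) → MISS  vc=[2, 8]
8: 0x6b (blk 6, set 0) → L1-HIT  vc=[2, 8]
9: 0x27 (blk 2, set 0) → VC-HIT  vc=[6, 8]
10: 0x2b (blk 2, set 0) → L1-HIT  vc=[6, 8]
11: 0xc2 (blk 12, set 0) → MISS  vc=[6, 8, 2]
12: 0x61 (blk 6, set 0) → VC-HIT  vc=[12, 8, 2]
13: 0xc5 (blk 12, set 0) → VC-HIT  vc=[6, 8, 2]

OUTCOME = VC-HIT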